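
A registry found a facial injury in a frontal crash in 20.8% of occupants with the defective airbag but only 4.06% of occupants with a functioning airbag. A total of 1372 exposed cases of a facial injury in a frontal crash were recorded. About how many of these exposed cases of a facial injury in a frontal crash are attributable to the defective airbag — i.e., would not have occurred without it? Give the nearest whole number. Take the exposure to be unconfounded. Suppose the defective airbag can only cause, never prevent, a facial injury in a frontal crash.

p₁ = 0.208, p₀ = 0.0406.
PN = (p₁ − p₀)/p₁ = (0.208 − 0.0406) / 0.208 ≈ 0.80481.
Attributable cases ≈ PN × (exposed cases) = 0.80481 × 1372 ≈ 1104.20.

about 1104 cases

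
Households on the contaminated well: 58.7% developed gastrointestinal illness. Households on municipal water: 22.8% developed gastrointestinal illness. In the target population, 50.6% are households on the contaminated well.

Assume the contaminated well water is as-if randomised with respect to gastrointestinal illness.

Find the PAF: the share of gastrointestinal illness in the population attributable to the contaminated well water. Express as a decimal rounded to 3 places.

p₁ = 0.587, p₀ = 0.228.
Overall risk P(Y=1) = π·p₁ + (1−π)·p₀ = 0.506×0.587 + 0.494×0.228 = 0.40965.
Under exogeneity, PAF = [P(Y=1) − p₀] / P(Y=1).
PAF = (0.40965 − 0.228) / 0.40965 ≈ 0.4434

PAF ≈ 0.443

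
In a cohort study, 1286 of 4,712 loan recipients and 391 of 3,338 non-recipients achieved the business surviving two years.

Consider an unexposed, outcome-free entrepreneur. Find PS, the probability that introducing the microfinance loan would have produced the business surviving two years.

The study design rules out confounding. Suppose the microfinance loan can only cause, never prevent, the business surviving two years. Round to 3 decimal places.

PS ≈ 0.176

p₁ = P(outcome | exposed) = 1286/4712 = 0.27292
p₀ = P(outcome | unexposed) = 391/3338 = 0.11714
Under exogeneity and monotonicity, PS = (p₁ − p₀) / (1 − p₀).
PS = (0.27292 − 0.11714) / (1 − 0.11714) = 0.15578 / 0.88286 ≈ 0.1765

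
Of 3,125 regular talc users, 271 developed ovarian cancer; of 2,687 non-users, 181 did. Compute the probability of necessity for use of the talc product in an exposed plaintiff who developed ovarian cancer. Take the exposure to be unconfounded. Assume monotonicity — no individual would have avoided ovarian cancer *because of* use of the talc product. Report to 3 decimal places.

PN ≈ 0.223

p₁ = P(outcome | exposed) = 271/3125 = 0.08672
p₀ = P(outcome | unexposed) = 181/2687 = 0.067361
Under exogeneity and monotonicity, PN = (p₁ − p₀) / p₁.
PN = (0.08672 − 0.067361) / 0.08672 = 0.019359 / 0.08672 ≈ 0.2232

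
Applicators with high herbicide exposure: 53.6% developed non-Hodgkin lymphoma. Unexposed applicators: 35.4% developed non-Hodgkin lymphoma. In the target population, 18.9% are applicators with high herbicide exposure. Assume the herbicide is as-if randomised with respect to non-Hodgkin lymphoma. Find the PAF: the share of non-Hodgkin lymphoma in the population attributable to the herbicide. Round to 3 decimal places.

p₁ = 0.536, p₀ = 0.354.
Overall risk P(Y=1) = π·p₁ + (1−π)·p₀ = 0.189×0.536 + 0.811×0.354 = 0.3884.
Under exogeneity, PAF = [P(Y=1) − p₀] / P(Y=1).
PAF = (0.3884 − 0.354) / 0.3884 ≈ 0.0886

PAF ≈ 0.089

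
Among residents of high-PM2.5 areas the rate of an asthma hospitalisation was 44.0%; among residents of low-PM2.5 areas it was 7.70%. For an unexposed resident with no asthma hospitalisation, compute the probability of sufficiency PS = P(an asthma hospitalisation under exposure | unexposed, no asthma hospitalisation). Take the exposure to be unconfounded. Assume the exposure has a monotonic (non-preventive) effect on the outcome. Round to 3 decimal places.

p₁ = 0.44, p₀ = 0.077.
Under exogeneity and monotonicity, PS = (p₁ − p₀) / (1 − p₀).
PS = (0.44 − 0.077) / (1 − 0.077) = 0.363 / 0.923 ≈ 0.3933

PS ≈ 0.393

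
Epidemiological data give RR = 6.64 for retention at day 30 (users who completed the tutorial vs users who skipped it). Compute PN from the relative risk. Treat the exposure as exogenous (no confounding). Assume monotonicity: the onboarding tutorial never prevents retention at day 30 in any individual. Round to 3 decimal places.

PN ≈ 0.849

Under exogeneity and monotonicity, PN = (RR − 1) / RR = 1 − 1/RR.
PN = (6.64 − 1) / 6.64 = 5.64 / 6.64 ≈ 0.8494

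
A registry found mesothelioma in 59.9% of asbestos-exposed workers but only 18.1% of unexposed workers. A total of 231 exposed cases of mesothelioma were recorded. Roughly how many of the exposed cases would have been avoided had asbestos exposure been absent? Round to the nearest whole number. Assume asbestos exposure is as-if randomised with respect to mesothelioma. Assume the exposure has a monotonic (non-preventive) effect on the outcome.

p₁ = 0.599, p₀ = 0.181.
PN = (p₁ − p₀)/p₁ = (0.599 − 0.181) / 0.599 ≈ 0.69783.
Attributable cases ≈ PN × (exposed cases) = 0.69783 × 231 ≈ 161.20.

about 161 cases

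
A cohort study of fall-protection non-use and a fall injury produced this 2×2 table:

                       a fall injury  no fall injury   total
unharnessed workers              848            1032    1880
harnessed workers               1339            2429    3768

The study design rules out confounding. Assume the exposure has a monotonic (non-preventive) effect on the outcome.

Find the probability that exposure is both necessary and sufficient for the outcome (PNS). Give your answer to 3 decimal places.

p₁ = P(outcome | exposed) = 848/1880 = 0.45106
p₀ = P(outcome | unexposed) = 1339/3768 = 0.35536
Under exogeneity and monotonicity, PNS = p₁ − p₀.
PNS = 0.45106 − 0.35536 = 0.095703

PNS ≈ 0.096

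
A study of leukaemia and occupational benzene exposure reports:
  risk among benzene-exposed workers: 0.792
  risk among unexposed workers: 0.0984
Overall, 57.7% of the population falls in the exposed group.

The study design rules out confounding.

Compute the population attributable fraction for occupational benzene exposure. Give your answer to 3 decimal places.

Let p₁ = 0.792, p₀ = 0.0984.
Overall risk P(Y=1) = π·p₁ + (1−π)·p₀ = 0.577×0.792 + 0.423×0.0984 = 0.49861.
Under exogeneity, PAF = [P(Y=1) − p₀] / P(Y=1).
PAF = (0.49861 − 0.0984) / 0.49861 ≈ 0.8027

PAF ≈ 0.803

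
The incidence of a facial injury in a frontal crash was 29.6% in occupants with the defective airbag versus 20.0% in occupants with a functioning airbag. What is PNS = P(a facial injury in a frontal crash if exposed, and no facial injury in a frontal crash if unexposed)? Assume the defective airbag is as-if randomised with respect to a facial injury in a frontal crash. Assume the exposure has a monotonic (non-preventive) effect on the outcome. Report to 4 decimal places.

p₁ = 0.296, p₀ = 0.2.
Under exogeneity and monotonicity, PNS = p₁ − p₀.
PNS = 0.296 − 0.2 = 0.096

PNS ≈ 0.0960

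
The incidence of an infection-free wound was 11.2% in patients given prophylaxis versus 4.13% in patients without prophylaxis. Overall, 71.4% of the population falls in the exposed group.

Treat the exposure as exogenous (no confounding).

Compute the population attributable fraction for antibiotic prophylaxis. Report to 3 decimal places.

p₁ = 0.112, p₀ = 0.0413.
Overall risk P(Y=1) = π·p₁ + (1−π)·p₀ = 0.714×0.112 + 0.286×0.0413 = 0.09178.
Under exogeneity, PAF = [P(Y=1) − p₀] / P(Y=1).
PAF = (0.09178 − 0.0413) / 0.09178 ≈ 0.5500

PAF ≈ 0.550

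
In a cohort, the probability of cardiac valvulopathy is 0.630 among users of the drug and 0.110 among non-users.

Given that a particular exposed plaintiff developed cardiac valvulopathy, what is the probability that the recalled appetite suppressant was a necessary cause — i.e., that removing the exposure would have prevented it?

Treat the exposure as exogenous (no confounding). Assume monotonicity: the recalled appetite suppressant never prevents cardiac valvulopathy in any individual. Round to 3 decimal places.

Let p₁ = 0.63, p₀ = 0.11.
Under exogeneity and monotonicity, PN = (p₁ − p₀) / p₁.
PN = (0.63 − 0.11) / 0.63 = 0.52 / 0.63 ≈ 0.8254

PN ≈ 0.825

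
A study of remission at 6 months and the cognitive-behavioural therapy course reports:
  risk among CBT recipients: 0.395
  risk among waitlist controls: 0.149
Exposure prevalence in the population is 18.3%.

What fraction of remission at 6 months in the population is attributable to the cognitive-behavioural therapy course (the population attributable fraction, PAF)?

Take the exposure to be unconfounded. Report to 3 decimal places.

Let p₁ = 0.395, p₀ = 0.149.
Overall risk P(Y=1) = π·p₁ + (1−π)·p₀ = 0.183×0.395 + 0.817×0.149 = 0.19402.
Under exogeneity, PAF = [P(Y=1) − p₀] / P(Y=1).
PAF = (0.19402 − 0.149) / 0.19402 ≈ 0.2320

PAF ≈ 0.232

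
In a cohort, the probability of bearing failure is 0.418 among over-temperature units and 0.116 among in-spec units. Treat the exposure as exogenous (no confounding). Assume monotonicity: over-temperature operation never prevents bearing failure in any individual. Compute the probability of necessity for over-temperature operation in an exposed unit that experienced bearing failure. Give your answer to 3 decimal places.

PN ≈ 0.722

Let p₁ = 0.418, p₀ = 0.116.
Under exogeneity and monotonicity, PN = (p₁ − p₀) / p₁.
PN = (0.418 − 0.116) / 0.418 = 0.302 / 0.418 ≈ 0.7225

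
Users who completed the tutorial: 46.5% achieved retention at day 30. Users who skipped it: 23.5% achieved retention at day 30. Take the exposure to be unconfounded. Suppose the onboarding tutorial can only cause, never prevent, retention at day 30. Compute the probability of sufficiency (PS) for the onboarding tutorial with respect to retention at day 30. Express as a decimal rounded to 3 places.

PS ≈ 0.301

p₁ = 0.465, p₀ = 0.235.
Under exogeneity and monotonicity, PS = (p₁ − p₀) / (1 − p₀).
PS = (0.465 − 0.235) / (1 − 0.235) = 0.23 / 0.765 ≈ 0.3007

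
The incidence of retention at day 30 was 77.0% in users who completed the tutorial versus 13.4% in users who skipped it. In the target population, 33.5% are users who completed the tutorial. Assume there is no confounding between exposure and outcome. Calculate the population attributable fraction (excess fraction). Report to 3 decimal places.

PAF ≈ 0.614

p₁ = 0.77, p₀ = 0.134.
Overall risk P(Y=1) = π·p₁ + (1−π)·p₀ = 0.335×0.77 + 0.665×0.134 = 0.34706.
Under exogeneity, PAF = [P(Y=1) − p₀] / P(Y=1).
PAF = (0.34706 − 0.134) / 0.34706 ≈ 0.6139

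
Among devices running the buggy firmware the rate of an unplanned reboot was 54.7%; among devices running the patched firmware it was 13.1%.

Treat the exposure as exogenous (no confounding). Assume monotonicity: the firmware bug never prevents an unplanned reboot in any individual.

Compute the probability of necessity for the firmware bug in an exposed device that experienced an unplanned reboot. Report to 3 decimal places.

p₁ = 0.547, p₀ = 0.131.
Under exogeneity and monotonicity, PN = (p₁ − p₀) / p₁.
PN = (0.547 − 0.131) / 0.547 = 0.416 / 0.547 ≈ 0.7605

PN ≈ 0.761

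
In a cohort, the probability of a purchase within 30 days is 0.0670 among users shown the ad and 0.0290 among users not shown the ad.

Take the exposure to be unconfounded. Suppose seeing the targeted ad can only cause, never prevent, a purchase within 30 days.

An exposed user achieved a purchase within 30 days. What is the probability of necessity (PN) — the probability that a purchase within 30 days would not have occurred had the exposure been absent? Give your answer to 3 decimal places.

PN ≈ 0.567

Let p₁ = 0.067, p₀ = 0.029.
Under exogeneity and monotonicity, PN = (p₁ − p₀) / p₁.
PN = (0.067 − 0.029) / 0.067 = 0.038 / 0.067 ≈ 0.5672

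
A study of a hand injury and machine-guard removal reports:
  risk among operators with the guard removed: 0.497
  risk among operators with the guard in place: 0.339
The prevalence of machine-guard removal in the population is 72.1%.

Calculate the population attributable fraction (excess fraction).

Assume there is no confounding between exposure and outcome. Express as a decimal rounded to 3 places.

PAF ≈ 0.252

Let p₁ = 0.497, p₀ = 0.339.
Overall risk P(Y=1) = π·p₁ + (1−π)·p₀ = 0.721×0.497 + 0.279×0.339 = 0.45292.
Under exogeneity, PAF = [P(Y=1) − p₀] / P(Y=1).
PAF = (0.45292 − 0.339) / 0.45292 ≈ 0.2515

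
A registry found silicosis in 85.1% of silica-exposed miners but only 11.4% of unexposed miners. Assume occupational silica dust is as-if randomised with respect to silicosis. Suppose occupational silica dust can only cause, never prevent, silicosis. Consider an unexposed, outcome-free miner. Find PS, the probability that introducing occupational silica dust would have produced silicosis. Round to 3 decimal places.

PS ≈ 0.832

p₁ = 0.851, p₀ = 0.114.
Under exogeneity and monotonicity, PS = (p₁ − p₀) / (1 − p₀).
PS = (0.851 − 0.114) / (1 − 0.114) = 0.737 / 0.886 ≈ 0.8318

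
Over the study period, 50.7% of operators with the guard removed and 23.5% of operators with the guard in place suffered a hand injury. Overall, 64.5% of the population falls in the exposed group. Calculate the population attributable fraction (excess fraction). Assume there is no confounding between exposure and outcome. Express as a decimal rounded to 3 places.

p₁ = 0.507, p₀ = 0.235.
Overall risk P(Y=1) = π·p₁ + (1−π)·p₀ = 0.645×0.507 + 0.355×0.235 = 0.41044.
Under exogeneity, PAF = [P(Y=1) − p₀] / P(Y=1).
PAF = (0.41044 − 0.235) / 0.41044 ≈ 0.4274

PAF ≈ 0.427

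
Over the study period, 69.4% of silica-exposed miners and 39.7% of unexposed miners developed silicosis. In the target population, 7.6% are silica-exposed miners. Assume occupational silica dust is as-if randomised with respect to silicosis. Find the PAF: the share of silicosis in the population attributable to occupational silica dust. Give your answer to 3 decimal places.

p₁ = 0.694, p₀ = 0.397.
Overall risk P(Y=1) = π·p₁ + (1−π)·p₀ = 0.076×0.694 + 0.924×0.397 = 0.41957.
Under exogeneity, PAF = [P(Y=1) − p₀] / P(Y=1).
PAF = (0.41957 − 0.397) / 0.41957 ≈ 0.0538

PAF ≈ 0.054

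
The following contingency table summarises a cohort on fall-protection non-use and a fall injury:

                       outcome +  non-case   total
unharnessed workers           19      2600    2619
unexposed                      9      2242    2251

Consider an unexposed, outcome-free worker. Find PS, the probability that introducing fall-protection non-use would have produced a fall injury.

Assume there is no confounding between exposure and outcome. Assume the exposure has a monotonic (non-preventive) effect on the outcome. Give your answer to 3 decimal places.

p₁ = P(outcome | exposed) = 19/2619 = 0.0072547
p₀ = P(outcome | unexposed) = 9/2251 = 0.0039982
Under exogeneity and monotonicity, PS = (p₁ − p₀)/(1 − p₀).
PS = (0.0072547 − 0.0039982) / 0.996 ≈ 0.0033

PS ≈ 0.003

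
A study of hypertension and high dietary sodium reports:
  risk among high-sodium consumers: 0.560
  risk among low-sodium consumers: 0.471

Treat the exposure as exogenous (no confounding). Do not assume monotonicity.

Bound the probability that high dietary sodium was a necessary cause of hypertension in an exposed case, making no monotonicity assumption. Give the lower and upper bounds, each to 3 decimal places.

Let p₁ = 0.56, p₀ = 0.471.
Under exogeneity alone the bounds on PN are max{0,(p₁−p₀)/p₁} ≤ PN ≤ min{1,(1−p₀)/p₁}.
  lower = (p₁ − p₀)/p₁ = 0.089 / 0.56 ≈ 0.1589
  upper = min{1, (1 − p₀)/p₁} = 0.529 / 0.56 ≈ 0.9446

0.159 ≤ PN ≤ 0.945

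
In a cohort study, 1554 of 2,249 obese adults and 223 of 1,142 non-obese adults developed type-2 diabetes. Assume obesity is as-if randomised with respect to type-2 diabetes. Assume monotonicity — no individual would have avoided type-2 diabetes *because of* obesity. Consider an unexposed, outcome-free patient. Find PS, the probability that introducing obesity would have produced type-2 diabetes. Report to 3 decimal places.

PS ≈ 0.616

p₁ = P(outcome | exposed) = 1554/2249 = 0.69097
p₀ = P(outcome | unexposed) = 223/1142 = 0.19527
Under exogeneity and monotonicity, PS = (p₁ − p₀) / (1 − p₀).
PS = (0.69097 − 0.19527) / (1 − 0.19527) = 0.4957 / 0.80473 ≈ 0.6160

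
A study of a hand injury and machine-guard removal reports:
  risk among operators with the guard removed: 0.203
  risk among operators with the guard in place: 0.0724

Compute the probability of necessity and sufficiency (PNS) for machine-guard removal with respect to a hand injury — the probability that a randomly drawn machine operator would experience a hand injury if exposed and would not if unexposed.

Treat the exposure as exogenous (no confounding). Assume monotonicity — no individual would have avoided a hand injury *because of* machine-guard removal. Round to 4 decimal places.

Let p₁ = 0.203, p₀ = 0.0724.
Under exogeneity and monotonicity, PNS = p₁ − p₀.
PNS = 0.203 − 0.0724 = 0.1306

PNS ≈ 0.1306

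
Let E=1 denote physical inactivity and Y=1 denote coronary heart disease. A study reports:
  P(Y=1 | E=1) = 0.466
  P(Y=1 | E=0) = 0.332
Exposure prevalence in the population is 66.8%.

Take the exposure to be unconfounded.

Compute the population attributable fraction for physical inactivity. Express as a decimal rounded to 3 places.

Let p₁ = 0.466, p₀ = 0.332.
Overall risk P(Y=1) = π·p₁ + (1−π)·p₀ = 0.668×0.466 + 0.332×0.332 = 0.42151.
Under exogeneity, PAF = [P(Y=1) − p₀] / P(Y=1).
PAF = (0.42151 − 0.332) / 0.42151 ≈ 0.2124

PAF ≈ 0.212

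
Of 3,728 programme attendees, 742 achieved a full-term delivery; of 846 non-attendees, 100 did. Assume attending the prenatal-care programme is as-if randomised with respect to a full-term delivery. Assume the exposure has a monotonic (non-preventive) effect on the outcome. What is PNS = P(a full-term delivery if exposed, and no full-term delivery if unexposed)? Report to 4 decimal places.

PNS ≈ 0.0808

p₁ = P(outcome | exposed) = 742/3728 = 0.19903
p₀ = P(outcome | unexposed) = 100/846 = 0.1182
Under exogeneity and monotonicity, PNS = p₁ − p₀.
PNS = 0.19903 − 0.1182 = 0.080831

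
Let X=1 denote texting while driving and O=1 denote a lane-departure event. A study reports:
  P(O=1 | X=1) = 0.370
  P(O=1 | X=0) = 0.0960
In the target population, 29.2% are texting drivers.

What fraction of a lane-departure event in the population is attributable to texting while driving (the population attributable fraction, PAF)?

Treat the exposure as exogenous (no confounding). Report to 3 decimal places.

PAF ≈ 0.455

Let p₁ = 0.37, p₀ = 0.096.
Overall risk P(Y=1) = π·p₁ + (1−π)·p₀ = 0.292×0.37 + 0.708×0.096 = 0.17601.
Under exogeneity, PAF = [P(Y=1) − p₀] / P(Y=1).
PAF = (0.17601 − 0.096) / 0.17601 ≈ 0.4546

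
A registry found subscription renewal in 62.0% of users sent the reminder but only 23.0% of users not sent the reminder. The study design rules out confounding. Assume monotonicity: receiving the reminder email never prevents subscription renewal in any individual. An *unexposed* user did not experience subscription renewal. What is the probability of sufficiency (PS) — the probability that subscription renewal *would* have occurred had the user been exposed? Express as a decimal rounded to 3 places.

PS ≈ 0.506

p₁ = 0.62, p₀ = 0.23.
Under exogeneity and monotonicity, PS = (p₁ − p₀) / (1 − p₀).
PS = (0.62 − 0.23) / (1 − 0.23) = 0.39 / 0.77 ≈ 0.5065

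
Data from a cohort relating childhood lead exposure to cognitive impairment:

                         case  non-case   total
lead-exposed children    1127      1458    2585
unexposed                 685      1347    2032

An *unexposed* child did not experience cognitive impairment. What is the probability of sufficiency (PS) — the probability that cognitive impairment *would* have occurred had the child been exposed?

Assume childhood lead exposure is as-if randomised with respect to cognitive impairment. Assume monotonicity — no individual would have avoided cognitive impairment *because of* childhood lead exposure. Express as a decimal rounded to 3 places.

p₁ = P(outcome | exposed) = 1127/2585 = 0.43598
p₀ = P(outcome | unexposed) = 685/2032 = 0.33711
Under exogeneity and monotonicity, PS = (p₁ − p₀)/(1 − p₀).
PS = (0.43598 − 0.33711) / 0.66289 ≈ 0.1491

PS ≈ 0.149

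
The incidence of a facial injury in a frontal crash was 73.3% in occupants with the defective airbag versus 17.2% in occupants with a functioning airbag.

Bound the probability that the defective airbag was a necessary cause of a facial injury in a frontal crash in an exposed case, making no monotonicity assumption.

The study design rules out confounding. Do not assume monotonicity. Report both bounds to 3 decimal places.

p₁ = 0.733, p₀ = 0.172.
Under exogeneity alone the bounds on PN are max{0,(p₁−p₀)/p₁} ≤ PN ≤ min{1,(1−p₀)/p₁}.
  lower = (p₁ − p₀)/p₁ = 0.561 / 0.733 ≈ 0.7653
  upper = min{1, (1 − p₀)/p₁} = 0.828 / 0.733 ≈ 1.1296 → capped at 1

0.765 ≤ PN ≤ 1.000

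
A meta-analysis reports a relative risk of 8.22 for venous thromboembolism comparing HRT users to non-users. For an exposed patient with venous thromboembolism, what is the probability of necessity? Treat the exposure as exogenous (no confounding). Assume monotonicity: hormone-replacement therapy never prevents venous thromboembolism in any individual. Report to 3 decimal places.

Under exogeneity and monotonicity, PN = (RR − 1) / RR = 1 − 1/RR.
PN = (8.22 − 1) / 8.22 = 7.22 / 8.22 ≈ 0.8783

PN ≈ 0.878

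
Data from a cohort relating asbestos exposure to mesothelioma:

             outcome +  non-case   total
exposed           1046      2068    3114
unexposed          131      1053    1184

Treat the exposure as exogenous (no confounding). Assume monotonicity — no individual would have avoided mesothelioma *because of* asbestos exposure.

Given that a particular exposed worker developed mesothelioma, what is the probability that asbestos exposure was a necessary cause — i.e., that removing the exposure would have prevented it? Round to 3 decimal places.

p₁ = P(outcome | exposed) = 1046/3114 = 0.3359
p₀ = P(outcome | unexposed) = 131/1184 = 0.11064
Under exogeneity and monotonicity, PN = (p₁ − p₀)/p₁.
PN = (0.3359 − 0.11064) / 0.3359 ≈ 0.6706

PN ≈ 0.671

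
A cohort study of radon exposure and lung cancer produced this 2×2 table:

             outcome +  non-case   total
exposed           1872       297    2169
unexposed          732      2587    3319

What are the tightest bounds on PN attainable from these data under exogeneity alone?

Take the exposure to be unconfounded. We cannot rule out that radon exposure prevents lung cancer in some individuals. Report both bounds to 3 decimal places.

p₁ = P(outcome | exposed) = 1872/2169 = 0.86307
p₀ = P(outcome | unexposed) = 732/3319 = 0.22055
Under exogeneity alone the bounds on PN are max{0,(p₁−p₀)/p₁} ≤ PN ≤ min{1,(1−p₀)/p₁}.
  lower = (p₁ − p₀)/p₁ = 0.64252 / 0.86307 ≈ 0.7445
  upper = min{1, (1 − p₀)/p₁} = 0.77945 / 0.86307 ≈ 0.9031

0.744 ≤ PN ≤ 0.903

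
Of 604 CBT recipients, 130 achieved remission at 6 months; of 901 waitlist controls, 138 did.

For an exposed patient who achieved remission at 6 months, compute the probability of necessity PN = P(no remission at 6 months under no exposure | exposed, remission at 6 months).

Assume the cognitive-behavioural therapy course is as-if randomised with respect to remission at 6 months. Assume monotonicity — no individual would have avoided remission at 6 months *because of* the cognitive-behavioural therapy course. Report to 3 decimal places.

p₁ = P(outcome | exposed) = 130/604 = 0.21523
p₀ = P(outcome | unexposed) = 138/901 = 0.15316
Under exogeneity and monotonicity, PN = (p₁ − p₀) / p₁.
PN = (0.21523 − 0.15316) / 0.21523 = 0.062069 / 0.21523 ≈ 0.2884

PN ≈ 0.288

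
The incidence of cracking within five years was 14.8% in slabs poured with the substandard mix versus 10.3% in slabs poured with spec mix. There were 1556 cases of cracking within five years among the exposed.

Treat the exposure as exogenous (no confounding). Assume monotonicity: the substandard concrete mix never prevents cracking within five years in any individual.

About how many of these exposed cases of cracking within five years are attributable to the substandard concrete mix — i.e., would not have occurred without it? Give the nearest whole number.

about 473 cases

p₁ = 0.148, p₀ = 0.103.
PN = (p₁ − p₀)/p₁ = (0.148 − 0.103) / 0.148 ≈ 0.30405.
Attributable cases ≈ PN × (exposed cases) = 0.30405 × 1556 ≈ 473.11.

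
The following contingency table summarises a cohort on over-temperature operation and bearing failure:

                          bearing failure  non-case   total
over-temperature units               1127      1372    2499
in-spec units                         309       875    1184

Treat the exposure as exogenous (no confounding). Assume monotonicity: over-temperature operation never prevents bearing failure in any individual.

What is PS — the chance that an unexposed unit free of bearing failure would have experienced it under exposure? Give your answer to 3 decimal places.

PS ≈ 0.257

p₁ = P(outcome | exposed) = 1127/2499 = 0.45098
p₀ = P(outcome | unexposed) = 309/1184 = 0.26098
Under exogeneity and monotonicity, PS = (p₁ − p₀) / (1 − p₀).
PS = (0.45098 − 0.26098) / (1 − 0.26098) = 0.19 / 0.73902 ≈ 0.2571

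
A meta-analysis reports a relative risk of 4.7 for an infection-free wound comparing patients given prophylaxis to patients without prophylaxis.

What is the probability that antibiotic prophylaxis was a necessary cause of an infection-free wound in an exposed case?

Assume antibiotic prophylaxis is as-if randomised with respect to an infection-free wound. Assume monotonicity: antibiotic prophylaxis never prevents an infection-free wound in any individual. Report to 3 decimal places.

PN ≈ 0.787

Under exogeneity and monotonicity, PN = (RR − 1) / RR = 1 − 1/RR.
PN = (4.7 − 1) / 4.7 = 3.7 / 4.7 ≈ 0.7872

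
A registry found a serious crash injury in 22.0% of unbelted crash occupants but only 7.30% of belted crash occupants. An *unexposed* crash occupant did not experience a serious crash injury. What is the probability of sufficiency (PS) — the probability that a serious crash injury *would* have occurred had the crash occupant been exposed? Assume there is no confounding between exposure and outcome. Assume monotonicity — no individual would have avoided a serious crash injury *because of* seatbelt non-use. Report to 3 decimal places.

p₁ = 0.22, p₀ = 0.073.
Under exogeneity and monotonicity, PS = (p₁ − p₀) / (1 − p₀).
PS = (0.22 − 0.073) / (1 − 0.073) = 0.147 / 0.927 ≈ 0.1586

PS ≈ 0.159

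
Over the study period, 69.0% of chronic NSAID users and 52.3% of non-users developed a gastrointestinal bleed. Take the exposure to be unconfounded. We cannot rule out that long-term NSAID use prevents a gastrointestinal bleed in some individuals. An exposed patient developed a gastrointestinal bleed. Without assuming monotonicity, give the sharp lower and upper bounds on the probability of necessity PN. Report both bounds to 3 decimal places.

p₁ = 0.69, p₀ = 0.523.
Under exogeneity alone the bounds on PN are max{0,(p₁−p₀)/p₁} ≤ PN ≤ min{1,(1−p₀)/p₁}.
  lower = (p₁ − p₀)/p₁ = 0.167 / 0.69 ≈ 0.2420
  upper = min{1, (1 − p₀)/p₁} = 0.477 / 0.69 ≈ 0.6913

0.242 ≤ PN ≤ 0.691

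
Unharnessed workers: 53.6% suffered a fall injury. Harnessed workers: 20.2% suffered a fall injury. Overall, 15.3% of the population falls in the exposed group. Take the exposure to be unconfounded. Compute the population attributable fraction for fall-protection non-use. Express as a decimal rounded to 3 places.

p₁ = 0.536, p₀ = 0.202.
Overall risk P(Y=1) = π·p₁ + (1−π)·p₀ = 0.153×0.536 + 0.847×0.202 = 0.2531.
Under exogeneity, PAF = [P(Y=1) − p₀] / P(Y=1).
PAF = (0.2531 − 0.202) / 0.2531 ≈ 0.2019

PAF ≈ 0.202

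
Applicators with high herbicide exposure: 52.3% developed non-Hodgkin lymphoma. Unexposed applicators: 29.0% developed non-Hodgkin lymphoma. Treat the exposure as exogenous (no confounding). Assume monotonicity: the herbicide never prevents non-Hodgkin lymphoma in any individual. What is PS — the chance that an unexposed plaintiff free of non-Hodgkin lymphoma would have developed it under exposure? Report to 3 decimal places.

PS ≈ 0.328

p₁ = 0.523, p₀ = 0.29.
Under exogeneity and monotonicity, PS = (p₁ − p₀) / (1 − p₀).
PS = (0.523 − 0.29) / (1 − 0.29) = 0.233 / 0.71 ≈ 0.3282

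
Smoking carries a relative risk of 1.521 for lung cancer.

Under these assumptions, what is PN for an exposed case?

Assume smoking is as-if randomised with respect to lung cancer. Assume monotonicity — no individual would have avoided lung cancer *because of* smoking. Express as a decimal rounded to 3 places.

Under exogeneity and monotonicity, PN = (RR − 1) / RR = 1 − 1/RR.
PN = (1.521 − 1) / 1.521 = 0.521 / 1.521 ≈ 0.3425

PN ≈ 0.343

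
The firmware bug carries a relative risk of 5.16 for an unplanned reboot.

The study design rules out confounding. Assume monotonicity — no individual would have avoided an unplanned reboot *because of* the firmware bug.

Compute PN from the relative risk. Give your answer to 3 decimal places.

PN ≈ 0.806

Under exogeneity and monotonicity, PN = (RR − 1) / RR = 1 − 1/RR.
PN = (5.16 − 1) / 5.16 = 4.16 / 5.16 ≈ 0.8062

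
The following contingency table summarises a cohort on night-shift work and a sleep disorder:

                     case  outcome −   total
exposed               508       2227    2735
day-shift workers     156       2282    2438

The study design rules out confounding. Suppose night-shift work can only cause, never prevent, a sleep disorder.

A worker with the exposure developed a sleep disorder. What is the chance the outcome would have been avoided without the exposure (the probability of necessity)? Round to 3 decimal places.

p₁ = P(outcome | exposed) = 508/2735 = 0.18574
p₀ = P(outcome | unexposed) = 156/2438 = 0.063987
Under exogeneity and monotonicity, PN = (p₁ − p₀)/p₁.
PN = (0.18574 − 0.063987) / 0.18574 ≈ 0.6555

PN ≈ 0.656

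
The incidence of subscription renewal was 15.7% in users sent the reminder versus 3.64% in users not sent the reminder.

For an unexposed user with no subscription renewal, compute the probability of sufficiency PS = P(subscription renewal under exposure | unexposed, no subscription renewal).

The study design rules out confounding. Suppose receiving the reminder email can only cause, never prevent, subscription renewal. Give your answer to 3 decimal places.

p₁ = 0.157, p₀ = 0.0364.
Under exogeneity and monotonicity, PS = (p₁ − p₀) / (1 − p₀).
PS = (0.157 − 0.0364) / (1 − 0.0364) = 0.1206 / 0.9636 ≈ 0.1252

PS ≈ 0.125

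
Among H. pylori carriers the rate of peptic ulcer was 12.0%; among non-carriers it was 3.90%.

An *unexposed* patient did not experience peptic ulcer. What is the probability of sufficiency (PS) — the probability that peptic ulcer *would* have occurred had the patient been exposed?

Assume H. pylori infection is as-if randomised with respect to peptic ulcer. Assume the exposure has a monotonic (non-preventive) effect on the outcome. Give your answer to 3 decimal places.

p₁ = 0.12, p₀ = 0.039.
Under exogeneity and monotonicity, PS = (p₁ − p₀) / (1 − p₀).
PS = (0.12 − 0.039) / (1 − 0.039) = 0.081 / 0.961 ≈ 0.0843

PS ≈ 0.084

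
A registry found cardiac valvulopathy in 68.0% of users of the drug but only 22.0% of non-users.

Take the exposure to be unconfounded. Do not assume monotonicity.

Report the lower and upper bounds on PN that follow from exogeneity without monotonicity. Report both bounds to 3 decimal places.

p₁ = 0.68, p₀ = 0.22.
Under exogeneity alone the bounds on PN are max{0,(p₁−p₀)/p₁} ≤ PN ≤ min{1,(1−p₀)/p₁}.
  lower = (p₁ − p₀)/p₁ = 0.46 / 0.68 ≈ 0.6765
  upper = min{1, (1 − p₀)/p₁} = 0.78 / 0.68 ≈ 1.1471 → capped at 1

0.676 ≤ PN ≤ 1.000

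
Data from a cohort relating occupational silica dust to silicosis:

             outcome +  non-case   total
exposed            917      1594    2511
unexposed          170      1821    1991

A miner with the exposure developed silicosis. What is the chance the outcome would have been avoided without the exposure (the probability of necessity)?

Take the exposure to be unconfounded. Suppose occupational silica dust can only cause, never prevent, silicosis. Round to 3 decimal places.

PN ≈ 0.766

p₁ = P(outcome | exposed) = 917/2511 = 0.36519
p₀ = P(outcome | unexposed) = 170/1991 = 0.085384
Under exogeneity and monotonicity, PN = (p₁ − p₀) / p₁.
PN = (0.36519 − 0.085384) / 0.36519 = 0.27981 / 0.36519 ≈ 0.7662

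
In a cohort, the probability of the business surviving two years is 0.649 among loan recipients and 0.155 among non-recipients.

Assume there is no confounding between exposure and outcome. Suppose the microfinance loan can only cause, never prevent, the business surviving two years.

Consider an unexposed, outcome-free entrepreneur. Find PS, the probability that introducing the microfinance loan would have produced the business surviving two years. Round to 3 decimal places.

Let p₁ = 0.649, p₀ = 0.155.
Under exogeneity and monotonicity, PS = (p₁ − p₀) / (1 − p₀).
PS = (0.649 − 0.155) / (1 − 0.155) = 0.494 / 0.845 ≈ 0.5846

PS ≈ 0.585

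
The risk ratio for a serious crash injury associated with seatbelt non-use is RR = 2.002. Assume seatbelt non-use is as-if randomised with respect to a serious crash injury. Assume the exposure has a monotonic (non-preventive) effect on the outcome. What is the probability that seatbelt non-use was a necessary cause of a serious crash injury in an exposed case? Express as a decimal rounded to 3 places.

PN ≈ 0.500

Under exogeneity and monotonicity, PN = (RR − 1) / RR = 1 − 1/RR.
PN = (2.002 − 1) / 2.002 = 1.002 / 2.002 ≈ 0.5005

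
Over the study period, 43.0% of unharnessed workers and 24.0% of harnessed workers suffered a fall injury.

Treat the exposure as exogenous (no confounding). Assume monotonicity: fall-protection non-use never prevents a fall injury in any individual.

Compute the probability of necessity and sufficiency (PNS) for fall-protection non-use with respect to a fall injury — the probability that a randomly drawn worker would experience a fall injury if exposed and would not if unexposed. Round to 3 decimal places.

PNS ≈ 0.190

p₁ = 0.43, p₀ = 0.24.
Under exogeneity and monotonicity, PNS = p₁ − p₀.
PNS = 0.43 − 0.24 = 0.19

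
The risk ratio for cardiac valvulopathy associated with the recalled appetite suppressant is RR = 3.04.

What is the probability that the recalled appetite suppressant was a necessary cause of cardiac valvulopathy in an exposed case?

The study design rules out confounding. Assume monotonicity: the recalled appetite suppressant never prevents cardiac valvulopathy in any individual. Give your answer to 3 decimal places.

PN ≈ 0.671

Under exogeneity and monotonicity, PN = (RR − 1) / RR = 1 − 1/RR.
PN = (3.04 − 1) / 3.04 = 2.04 / 3.04 ≈ 0.6711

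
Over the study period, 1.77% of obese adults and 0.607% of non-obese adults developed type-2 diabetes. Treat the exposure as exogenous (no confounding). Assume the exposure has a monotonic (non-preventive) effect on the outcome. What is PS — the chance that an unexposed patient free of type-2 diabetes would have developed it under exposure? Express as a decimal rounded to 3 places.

p₁ = 0.0177, p₀ = 0.00607.
Under exogeneity and monotonicity, PS = (p₁ − p₀) / (1 − p₀).
PS = (0.0177 − 0.00607) / (1 − 0.00607) = 0.01163 / 0.99393 ≈ 0.0117

PS ≈ 0.012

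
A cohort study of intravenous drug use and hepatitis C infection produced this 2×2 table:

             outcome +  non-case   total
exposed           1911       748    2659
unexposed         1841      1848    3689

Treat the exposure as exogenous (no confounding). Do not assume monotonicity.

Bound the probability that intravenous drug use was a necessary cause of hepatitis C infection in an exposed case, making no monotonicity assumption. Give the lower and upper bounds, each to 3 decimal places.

p₁ = P(outcome | exposed) = 1911/2659 = 0.71869
p₀ = P(outcome | unexposed) = 1841/3689 = 0.49905
Under exogeneity alone the bounds on PN are max{0,(p₁−p₀)/p₁} ≤ PN ≤ min{1,(1−p₀)/p₁}.
  lower = (p₁ − p₀)/p₁ = 0.21964 / 0.71869 ≈ 0.3056
  upper = min{1, (1 − p₀)/p₁} = 0.50095 / 0.71869 ≈ 0.6970

0.306 ≤ PN ≤ 0.697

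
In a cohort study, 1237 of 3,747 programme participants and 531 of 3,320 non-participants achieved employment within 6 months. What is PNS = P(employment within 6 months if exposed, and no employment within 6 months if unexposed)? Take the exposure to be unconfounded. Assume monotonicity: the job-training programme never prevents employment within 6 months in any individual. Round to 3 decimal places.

p₁ = P(outcome | exposed) = 1237/3747 = 0.33013
p₀ = P(outcome | unexposed) = 531/3320 = 0.15994
Under exogeneity and monotonicity, PNS = p₁ − p₀.
PNS = 0.33013 − 0.15994 = 0.17019

PNS ≈ 0.170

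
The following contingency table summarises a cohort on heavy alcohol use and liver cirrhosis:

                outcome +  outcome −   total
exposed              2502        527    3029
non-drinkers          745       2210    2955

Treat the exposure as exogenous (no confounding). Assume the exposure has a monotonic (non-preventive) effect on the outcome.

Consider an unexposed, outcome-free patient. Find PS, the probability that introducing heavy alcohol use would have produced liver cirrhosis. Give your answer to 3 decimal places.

PS ≈ 0.767

p₁ = P(outcome | exposed) = 2502/3029 = 0.82602
p₀ = P(outcome | unexposed) = 745/2955 = 0.25212
Under exogeneity and monotonicity, PS = (p₁ − p₀) / (1 − p₀).
PS = (0.82602 − 0.25212) / (1 − 0.25212) = 0.5739 / 0.74788 ≈ 0.7674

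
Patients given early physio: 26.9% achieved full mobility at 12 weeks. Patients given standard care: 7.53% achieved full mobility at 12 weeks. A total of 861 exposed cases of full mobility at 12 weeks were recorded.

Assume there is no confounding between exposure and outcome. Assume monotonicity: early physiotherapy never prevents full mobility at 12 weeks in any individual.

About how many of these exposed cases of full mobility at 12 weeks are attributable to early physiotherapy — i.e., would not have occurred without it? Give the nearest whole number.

about 620 cases

p₁ = 0.269, p₀ = 0.0753.
PN = (p₁ − p₀)/p₁ = (0.269 − 0.0753) / 0.269 ≈ 0.72007.
Attributable cases ≈ PN × (exposed cases) = 0.72007 × 861 ≈ 619.98.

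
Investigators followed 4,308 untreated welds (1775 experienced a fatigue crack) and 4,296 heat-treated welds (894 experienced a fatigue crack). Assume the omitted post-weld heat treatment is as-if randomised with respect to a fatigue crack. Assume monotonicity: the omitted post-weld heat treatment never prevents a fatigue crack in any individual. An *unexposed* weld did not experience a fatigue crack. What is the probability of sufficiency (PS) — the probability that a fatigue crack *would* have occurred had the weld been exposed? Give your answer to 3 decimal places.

p₁ = P(outcome | exposed) = 1775/4308 = 0.41202
p₀ = P(outcome | unexposed) = 894/4296 = 0.2081
Under exogeneity and monotonicity, PS = (p₁ − p₀) / (1 − p₀).
PS = (0.41202 − 0.2081) / (1 − 0.2081) = 0.20392 / 0.7919 ≈ 0.2575

PS ≈ 0.258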